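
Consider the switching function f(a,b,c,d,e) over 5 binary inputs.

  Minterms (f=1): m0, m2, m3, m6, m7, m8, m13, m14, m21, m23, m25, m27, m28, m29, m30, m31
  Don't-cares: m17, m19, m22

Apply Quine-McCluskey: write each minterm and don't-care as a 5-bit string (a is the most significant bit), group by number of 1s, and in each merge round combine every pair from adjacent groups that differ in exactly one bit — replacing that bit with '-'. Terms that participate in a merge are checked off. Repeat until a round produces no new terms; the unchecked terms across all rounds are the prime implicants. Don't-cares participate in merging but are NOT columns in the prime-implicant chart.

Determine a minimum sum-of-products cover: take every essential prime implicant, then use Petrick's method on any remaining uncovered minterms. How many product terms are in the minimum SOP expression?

6

[col 0] 00000*, 00010*, 00011*, 00110*, 00111*, 01000*, 01101*, 01110*, 10001*, 10011*, 10101*, 10110*, 10111*, 11001*, 11011*, 11100*, 11101*, 11110*, 11111*
[col 1] -0011*, -0110*, -0111*, -1101, -1110*, 0-000, 0-110*, 00-10*, 00-11*, 000-0, 0001-*, 0011-*, 1-001*, 1-011*, 1-101*, 1-110*, 1-111*, 10-01*, 10-11*, 100-1*, 101-1*, 1011-*, 11-01*, 11-11*, 110-1*, 111-0*, 111-1*, 1110-*, 1111-*
[col 2] --110, -0-11, -011-, 00-1-, 1--01*, 1--11*, 1-0-1*, 1-1-1*, 1-11-, 10--1*, 11--1*, 111--
[col 3] 1---1
Prime implicants: --110, -0-11, -011-, -1101, 0-000, 00-1-, 000-0, 1---1, 1-11-, 111--
PI chart (minterm → PIs covering it):
  0 | 0-000,000-0
  2 | 00-1-,000-0
  3 | -0-11,00-1-
  6 | --110,-011-,00-1-
  7 | -0-11,-011-,00-1-
  8 | 0-000  (sole → essential)
  13 | -1101  (sole → essential)
  14 | --110  (sole → essential)
  21 | 1---1  (sole → essential)
  23 | -0-11,-011-,1---1,1-11-
  25 | 1---1  (sole → essential)
  27 | 1---1  (sole → essential)
  28 | 111--  (sole → essential)
  29 | -1101,1---1,111--
  30 | --110,1-11-,111--
  31 | 1---1,1-11-,111--
Essential prime implicants: --110, -1101, 0-000, 1---1, 111--
Petrick residual → 00-1-
Minimum SOP uses 6 PIs: cde' + bcd'e + a'c'd'e' + a'b'd + ae + abc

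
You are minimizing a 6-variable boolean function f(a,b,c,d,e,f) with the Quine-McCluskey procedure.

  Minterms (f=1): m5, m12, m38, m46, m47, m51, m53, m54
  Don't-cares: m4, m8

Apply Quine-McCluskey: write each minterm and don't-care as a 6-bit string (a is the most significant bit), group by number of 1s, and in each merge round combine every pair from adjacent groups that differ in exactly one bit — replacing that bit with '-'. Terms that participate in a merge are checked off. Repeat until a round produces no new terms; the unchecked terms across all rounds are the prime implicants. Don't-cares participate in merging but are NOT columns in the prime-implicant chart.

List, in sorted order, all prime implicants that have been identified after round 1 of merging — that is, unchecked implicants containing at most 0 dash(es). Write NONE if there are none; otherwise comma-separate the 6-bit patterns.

110011, 110101

[col 0] 000100*, 000101*, 001000*, 001100*, 100110*, 101110*, 101111*, 110011, 110101, 110110*
[col 1] 00-100, 00010-, 001-00, 1-0110, 10-110, 10111-
Prime implicants: 00-100, 00010-, 001-00, 1-0110, 10-110, 10111-, 110011, 110101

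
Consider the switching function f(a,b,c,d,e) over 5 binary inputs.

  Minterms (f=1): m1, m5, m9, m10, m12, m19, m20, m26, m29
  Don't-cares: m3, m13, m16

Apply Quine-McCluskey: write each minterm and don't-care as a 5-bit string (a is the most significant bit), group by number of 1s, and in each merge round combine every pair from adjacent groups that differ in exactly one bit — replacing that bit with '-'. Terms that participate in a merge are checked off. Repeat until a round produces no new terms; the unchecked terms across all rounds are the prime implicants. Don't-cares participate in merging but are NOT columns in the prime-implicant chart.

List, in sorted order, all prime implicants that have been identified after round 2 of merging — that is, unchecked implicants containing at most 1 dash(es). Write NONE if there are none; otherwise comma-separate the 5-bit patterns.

size-2^0 implicants → 00001(✓)  00011(✓)  00101(✓)  01001(✓)  01010(✓)  01100(✓)  01101(✓)  10000(✓)  10011(✓)  10100(✓)  11010(✓)  11101(✓)
size-2^1 implicants → -0011  -1010  -1101  0-001(✓)  0-101(✓)  00-01(✓)  000-1  01-01(✓)  0110-  10-00
size-2^2 implicants → 0--01
Unchecked terms (primes): -0011, -1010, -1101, 0--01, 000-1, 0110-, 10-00

-0011, -1010, -1101, 000-1, 0110-, 10-00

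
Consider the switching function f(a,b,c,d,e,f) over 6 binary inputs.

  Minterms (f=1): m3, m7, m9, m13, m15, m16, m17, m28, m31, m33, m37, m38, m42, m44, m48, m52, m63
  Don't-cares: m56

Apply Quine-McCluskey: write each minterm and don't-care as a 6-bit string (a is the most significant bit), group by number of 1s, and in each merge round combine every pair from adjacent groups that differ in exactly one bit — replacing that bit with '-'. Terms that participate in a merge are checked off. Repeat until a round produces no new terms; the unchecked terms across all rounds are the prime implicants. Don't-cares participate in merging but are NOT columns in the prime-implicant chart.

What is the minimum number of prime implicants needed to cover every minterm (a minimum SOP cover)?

[col 0] 000011*, 000111*, 001001*, 001101*, 001111*, 010000*, 010001*, 011100, 011111*, 100001*, 100101*, 100110, 101010, 101100, 110000*, 110100*, 111000*, 111111*
[col 1] -10000, -11111, 0-1111, 00-111, 000-11, 001-01, 0011-1, 01000-, 100-01, 11-000, 110-00
Prime implicants: -10000, -11111, 0-1111, 00-111, 000-11, 001-01, 0011-1, 01000-, 011100, 100-01, 100110, 101010, 101100, 11-000, 110-00
PI chart (minterm → PIs covering it):
  3 | 000-11  (sole → essential)
  7 | 00-111,000-11
  9 | 001-01  (sole → essential)
  13 | 001-01,0011-1
  15 | 0-1111,00-111,0011-1
  16 | -10000,01000-
  17 | 01000-  (sole → essential)
  28 | 011100  (sole → essential)
  31 | -11111,0-1111
  33 | 100-01  (sole → essential)
  37 | 100-01  (sole → essential)
  38 | 100110  (sole → essential)
  42 | 101010  (sole → essential)
  44 | 101100  (sole → essential)
  48 | -10000,11-000,110-00
  52 | 110-00  (sole → essential)
  63 | -11111  (sole → essential)
Essential prime implicants: -11111, 000-11, 001-01, 01000-, 011100, 100-01, 100110, 101010, 101100, 110-00
Petrick residual → 0-1111
Minimum SOP uses 11 PIs: bcdef + a'cdef + a'b'c'ef + a'b'ce'f + a'bc'd'e' + a'bcde'f' + ab'c'e'f + ab'c'def' + ab'cd'ef' + ab'cde'f' + abc'e'f'

11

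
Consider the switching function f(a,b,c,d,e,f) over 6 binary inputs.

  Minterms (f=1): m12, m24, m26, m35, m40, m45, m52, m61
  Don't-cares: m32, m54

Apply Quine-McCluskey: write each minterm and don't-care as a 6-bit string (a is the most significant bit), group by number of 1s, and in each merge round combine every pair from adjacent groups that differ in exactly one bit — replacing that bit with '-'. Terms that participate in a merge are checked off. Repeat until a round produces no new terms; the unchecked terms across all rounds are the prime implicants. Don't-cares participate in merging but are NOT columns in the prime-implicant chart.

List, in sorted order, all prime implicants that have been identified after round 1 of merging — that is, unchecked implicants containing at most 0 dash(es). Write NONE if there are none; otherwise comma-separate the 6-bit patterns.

Round 0: 001100 011000✓ 011010✓ 100000✓ 100011 101000✓ 101101✓ 110100✓ 110110✓ 111101✓
Round 1: 0110-0 1-1101 10-000 1101-0
PIs = {001100, 0110-0, 1-1101, 10-000, 100011, 1101-0}

001100, 100011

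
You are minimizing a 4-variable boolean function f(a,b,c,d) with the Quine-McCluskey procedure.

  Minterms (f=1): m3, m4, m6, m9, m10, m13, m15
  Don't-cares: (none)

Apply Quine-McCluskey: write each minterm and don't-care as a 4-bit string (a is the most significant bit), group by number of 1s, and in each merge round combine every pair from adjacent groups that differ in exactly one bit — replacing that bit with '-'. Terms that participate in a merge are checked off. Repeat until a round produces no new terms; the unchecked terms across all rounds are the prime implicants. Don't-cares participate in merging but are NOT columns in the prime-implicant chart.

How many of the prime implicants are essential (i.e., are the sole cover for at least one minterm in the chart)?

5

[col 0] 0011, 0100*, 0110*, 1001*, 1010, 1101*, 1111*
[col 1] 01-0, 1-01, 11-1
Prime implicants: 0011, 01-0, 1-01, 1010, 11-1
PI chart (minterm → PIs covering it):
  3 | 0011  (sole → essential)
  4 | 01-0  (sole → essential)
  6 | 01-0  (sole → essential)
  9 | 1-01  (sole → essential)
  10 | 1010  (sole → essential)
  13 | 1-01,11-1
  15 | 11-1  (sole → essential)
Essential prime implicants: 0011, 01-0, 1-01, 1010, 11-1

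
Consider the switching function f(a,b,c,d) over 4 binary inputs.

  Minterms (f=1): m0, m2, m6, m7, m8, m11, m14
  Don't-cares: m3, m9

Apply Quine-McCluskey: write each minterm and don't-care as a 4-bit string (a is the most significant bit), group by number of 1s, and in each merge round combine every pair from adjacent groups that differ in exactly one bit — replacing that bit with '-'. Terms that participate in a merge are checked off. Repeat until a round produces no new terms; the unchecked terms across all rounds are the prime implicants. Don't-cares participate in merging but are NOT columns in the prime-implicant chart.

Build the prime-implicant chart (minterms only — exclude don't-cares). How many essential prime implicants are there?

2

[col 0] 0000*, 0010*, 0011*, 0110*, 0111*, 1000*, 1001*, 1011*, 1110*
[col 1] -000, -011, -110, 0-10*, 0-11*, 00-0, 001-*, 011-*, 10-1, 100-
[col 2] 0-1-
Prime implicants: -000, -011, -110, 0-1-, 00-0, 10-1, 100-
PI chart (minterm → PIs covering it):
  0 | -000,00-0
  2 | 0-1-,00-0
  6 | -110,0-1-
  7 | 0-1-  (sole → essential)
  8 | -000,100-
  11 | -011,10-1
  14 | -110  (sole → essential)
Essential prime implicants: -110, 0-1-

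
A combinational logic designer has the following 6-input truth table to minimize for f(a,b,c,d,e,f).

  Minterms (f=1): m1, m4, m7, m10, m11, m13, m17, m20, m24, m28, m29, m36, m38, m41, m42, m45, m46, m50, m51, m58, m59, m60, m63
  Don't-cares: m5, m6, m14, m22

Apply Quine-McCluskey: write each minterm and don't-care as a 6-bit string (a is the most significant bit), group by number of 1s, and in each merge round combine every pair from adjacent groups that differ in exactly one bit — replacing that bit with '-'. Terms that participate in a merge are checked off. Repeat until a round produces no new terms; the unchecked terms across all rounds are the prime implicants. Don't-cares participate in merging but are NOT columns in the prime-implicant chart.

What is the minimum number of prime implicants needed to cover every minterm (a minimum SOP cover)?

Round 0: 000001✓ 000100✓ 000101✓ 000110✓ 000111✓ 001010✓ 001011✓ 001101✓ 001110✓ 010001✓ 010100✓ 010110✓ 011000✓ 011100✓ 011101✓ 100100✓ 100110✓ 101001✓ 101010✓ 101101✓ 101110✓ 110010✓ 110011✓ 111010✓ 111011✓ 111100✓ 111111✓
Round 1: -00100✓ -00110✓ -01010✓ -01101 -01110✓ -11100 0-0001 0-0100✓ 0-0110✓ 0-1101 00-101 00-110✓ 000-01 0001-0✓ 0001-1✓ 00010-✓ 00011-✓ 001-10✓ 00101- 01-100 0101-0✓ 011-00 01110- 1-1010 10-110✓ 1001-0✓ 101-01 101-10✓ 11-010✓ 11-011✓ 11001-✓ 111-11 11101-✓
Round 2: -0-110 -001-0 -01-10 0-01-0 0001-- 11-01-
PIs = {-0-110, -001-0, -01-10, -01101, -11100, 0-0001, 0-01-0, 0-1101, 00-101, 000-01, 0001--, 00101-, 01-100, 011-00, 01110-, 1-1010, 101-01, 11-01-, 111-11}
Coverage chart:
  m1: 0-0001,000-01
  m4: -001-0,0-01-0,0001--
  m7: 0001-- ←essential
  m10: -01-10,00101-
  m11: 00101- ←essential
  m13: -01101,0-1101,00-101
  m17: 0-0001 ←essential
  m20: 0-01-0,01-100
  m24: 011-00 ←essential
  m28: -11100,01-100,011-00,01110-
  m29: 0-1101,01110-
  m36: -001-0 ←essential
  m38: -0-110,-001-0
  m41: 101-01 ←essential
  m42: -01-10,1-1010
  m45: -01101,101-01
  m46: -0-110,-01-10
  m50: 11-01- ←essential
  m51: 11-01- ←essential
  m58: 1-1010,11-01-
  m59: 11-01-,111-11
  m60: -11100 ←essential
  m63: 111-11 ←essential
Essential: -001-0, -11100, 0-0001, 0001--, 00101-, 011-00, 101-01, 11-01-, 111-11
Petrick residual → -01-10, 0-01-0, 0-1101
Min cover (12 terms): b'c'df' + b'cef' + bcde'f' + a'c'd'e'f + a'c'df' + a'cde'f + a'b'c'd + a'b'cd'e + a'bce'f' + ab'ce'f + abd'e + abcef

12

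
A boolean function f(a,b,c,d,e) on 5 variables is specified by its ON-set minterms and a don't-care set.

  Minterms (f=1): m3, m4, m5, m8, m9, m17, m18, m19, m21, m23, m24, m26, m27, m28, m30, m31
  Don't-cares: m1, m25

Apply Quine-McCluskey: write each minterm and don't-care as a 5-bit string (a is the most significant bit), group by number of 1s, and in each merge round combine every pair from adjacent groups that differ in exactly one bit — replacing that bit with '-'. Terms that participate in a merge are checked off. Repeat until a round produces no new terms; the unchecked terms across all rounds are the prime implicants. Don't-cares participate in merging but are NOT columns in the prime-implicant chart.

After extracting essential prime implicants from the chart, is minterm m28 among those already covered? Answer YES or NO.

YES

Round 0: 00001✓ 00011✓ 00100✓ 00101✓ 01000✓ 01001✓ 10001✓ 10010✓ 10011✓ 10101✓ 10111✓ 11000✓ 11001✓ 11010✓ 11011✓ 11100✓ 11110✓ 11111✓
Round 1: -0001✓ -0011✓ -0101✓ -1000✓ -1001✓ 0-001✓ 00-01✓ 000-1✓ 0010- 0100-✓ 1-001✓ 1-010✓ 1-011✓ 1-111✓ 10-01✓ 10-11✓ 100-1✓ 1001-✓ 101-1✓ 11-00✓ 11-10✓ 11-11✓ 110-0✓ 110-1✓ 1100-✓ 1101-✓ 111-0✓ 1111-✓
Round 2: --001 -0-01 -00-1 -100- 1--11 1-0-1 1-01- 10--1 11--0 11-1- 110--
PIs = {--001, -0-01, -00-1, -100-, 0010-, 1--11, 1-0-1, 1-01-, 10--1, 11--0, 11-1-, 110--}
Coverage chart:
  m3: -00-1 ←essential
  m4: 0010- ←essential
  m5: -0-01,0010-
  m8: -100- ←essential
  m9: --001,-100-
  m17: --001,-0-01,-00-1,1-0-1,10--1
  m18: 1-01- ←essential
  m19: -00-1,1--11,1-0-1,1-01-,10--1
  m21: -0-01,10--1
  m23: 1--11,10--1
  m24: -100-,11--0,110--
  m26: 1-01-,11--0,11-1-,110--
  m27: 1--11,1-0-1,1-01-,11-1-,110--
  m28: 11--0 ←essential
  m30: 11--0,11-1-
  m31: 1--11,11-1-
Essential: -00-1, -100-, 0010-, 1-01-, 11--0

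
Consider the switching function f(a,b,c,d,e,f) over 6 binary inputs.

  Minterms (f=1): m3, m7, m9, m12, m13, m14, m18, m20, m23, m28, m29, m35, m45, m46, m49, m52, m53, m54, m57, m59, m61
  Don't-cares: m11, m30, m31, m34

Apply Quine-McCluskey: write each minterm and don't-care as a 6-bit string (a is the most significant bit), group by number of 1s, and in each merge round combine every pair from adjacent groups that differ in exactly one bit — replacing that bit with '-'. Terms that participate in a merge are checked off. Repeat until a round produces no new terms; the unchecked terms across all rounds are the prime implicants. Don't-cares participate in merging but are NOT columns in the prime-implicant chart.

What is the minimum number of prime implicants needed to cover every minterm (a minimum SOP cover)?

[col 0] 000011*, 000111*, 001001*, 001011*, 001100*, 001101*, 001110*, 010010, 010100*, 010111*, 011100*, 011101*, 011110*, 011111*, 100010*, 100011*, 101101*, 101110*, 110001*, 110100*, 110101*, 110110*, 111001*, 111011*, 111101*
[col 1] -00011, -01101*, -01110, -10100, -11101*, 0-0111, 0-1100*, 0-1101*, 0-1110*, 00-011, 000-11, 001-01, 0010-1, 0011-0*, 00110-*, 01-100, 01-111, 0111-0*, 0111-1*, 01110-*, 01111-*, 1-1101*, 10001-, 11-001*, 11-101*, 110-01*, 1101-0, 11010-, 111-01*, 1110-1
[col 2] --1101, 0-11-0, 0-110-, 0111--, 11--01
Prime implicants: --1101, -00011, -01110, -10100, 0-0111, 0-11-0, 0-110-, 00-011, 000-11, 001-01, 0010-1, 01-100, 01-111, 010010, 0111--, 10001-, 11--01, 1101-0, 11010-, 1110-1
PI chart (minterm → PIs covering it):
  3 | -00011,00-011,000-11
  7 | 0-0111,000-11
  9 | 001-01,0010-1
  12 | 0-11-0,0-110-
  13 | --1101,0-110-,001-01
  14 | -01110,0-11-0
  18 | 010010  (sole → essential)
  20 | -10100,01-100
  23 | 0-0111,01-111
  28 | 0-11-0,0-110-,01-100,0111--
  29 | --1101,0-110-,0111--
  35 | -00011,10001-
  45 | --1101  (sole → essential)
  46 | -01110  (sole → essential)
  49 | 11--01  (sole → essential)
  52 | -10100,1101-0,11010-
  53 | 11--01,11010-
  54 | 1101-0  (sole → essential)
  57 | 11--01,1110-1
  59 | 1110-1  (sole → essential)
  61 | --1101,11--01
Essential prime implicants: --1101, -01110, 010010, 11--01, 1101-0, 1110-1
Petrick residual → -00011, -10100, 0-0111, 0-11-0, 001-01
Minimum SOP uses 11 PIs: cde'f + b'c'd'ef + b'cdef' + bc'de'f' + a'c'def + a'cdf' + a'b'ce'f + a'bc'd'ef' + abe'f + abc'df' + abcd'f

11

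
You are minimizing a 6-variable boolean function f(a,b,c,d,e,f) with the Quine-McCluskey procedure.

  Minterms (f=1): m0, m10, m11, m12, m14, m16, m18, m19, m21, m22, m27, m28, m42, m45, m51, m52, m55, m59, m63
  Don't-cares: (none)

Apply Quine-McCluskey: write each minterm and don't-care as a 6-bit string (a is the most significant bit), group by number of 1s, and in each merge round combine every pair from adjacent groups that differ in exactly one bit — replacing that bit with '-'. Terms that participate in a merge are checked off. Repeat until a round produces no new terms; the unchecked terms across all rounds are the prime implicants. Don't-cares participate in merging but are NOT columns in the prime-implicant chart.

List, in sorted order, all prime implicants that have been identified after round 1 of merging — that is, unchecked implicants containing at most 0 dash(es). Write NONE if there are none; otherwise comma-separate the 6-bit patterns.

Round 0: 000000✓ 001010✓ 001011✓ 001100✓ 001110✓ 010000✓ 010010✓ 010011✓ 010101 010110✓ 011011✓ 011100✓ 101010✓ 101101 110011✓ 110100 110111✓ 111011✓ 111111✓
Round 1: -01010 -10011✓ -11011✓ 0-0000 0-1011 0-1100 001-10 00101- 0011-0 01-011✓ 010-10 0100-0 01001- 11-011✓ 11-111✓ 110-11✓ 111-11✓
Round 2: -1-011 11--11
PIs = {-01010, -1-011, 0-0000, 0-1011, 0-1100, 001-10, 00101-, 0011-0, 010-10, 0100-0, 01001-, 010101, 101101, 11--11, 110100}

010101, 101101, 110100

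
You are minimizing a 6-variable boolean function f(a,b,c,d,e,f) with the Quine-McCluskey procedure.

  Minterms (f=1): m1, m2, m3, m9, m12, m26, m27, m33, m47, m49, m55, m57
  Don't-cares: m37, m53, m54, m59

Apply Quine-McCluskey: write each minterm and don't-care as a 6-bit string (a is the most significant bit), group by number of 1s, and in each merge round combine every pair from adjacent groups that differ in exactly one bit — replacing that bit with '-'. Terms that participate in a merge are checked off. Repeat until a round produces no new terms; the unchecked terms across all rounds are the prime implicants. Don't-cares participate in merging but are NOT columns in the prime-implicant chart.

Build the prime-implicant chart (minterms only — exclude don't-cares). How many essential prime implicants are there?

5

size-2^0 implicants → 000001(✓)  000010(✓)  000011(✓)  001001(✓)  001100  011010(✓)  011011(✓)  100001(✓)  100101(✓)  101111  110001(✓)  110101(✓)  110110(✓)  110111(✓)  111001(✓)  111011(✓)
size-2^1 implicants → -00001  -11011  00-001  0000-1  00001-  01101-  1-0001(✓)  1-0101(✓)  100-01(✓)  11-001  110-01(✓)  1101-1  11011-  1110-1
size-2^2 implicants → 1-0-01
Unchecked terms (primes): -00001, -11011, 00-001, 0000-1, 00001-, 001100, 01101-, 1-0-01, 101111, 11-001, 1101-1, 11011-, 1110-1
Minterm coverage:
  m1 ⊆ -00001,00-001,0000-1
  m2 ⊆ 00001- [E]
  m3 ⊆ 0000-1,00001-
  m9 ⊆ 00-001 [E]
  m12 ⊆ 001100 [E]
  m26 ⊆ 01101- [E]
  m27 ⊆ -11011,01101-
  m33 ⊆ -00001,1-0-01
  m47 ⊆ 101111 [E]
  m49 ⊆ 1-0-01,11-001
  m55 ⊆ 1101-1,11011-
  m57 ⊆ 11-001,1110-1
E = {00-001, 00001-, 001100, 01101-, 101111}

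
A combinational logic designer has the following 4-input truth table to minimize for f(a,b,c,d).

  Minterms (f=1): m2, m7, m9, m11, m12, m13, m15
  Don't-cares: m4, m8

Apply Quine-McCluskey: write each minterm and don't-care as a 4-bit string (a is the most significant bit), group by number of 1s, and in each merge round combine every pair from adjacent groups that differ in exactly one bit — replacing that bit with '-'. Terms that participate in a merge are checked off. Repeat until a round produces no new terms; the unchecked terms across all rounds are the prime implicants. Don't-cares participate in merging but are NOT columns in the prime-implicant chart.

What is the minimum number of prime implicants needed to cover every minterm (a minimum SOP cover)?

size-2^0 implicants → 0010  0100(✓)  0111(✓)  1000(✓)  1001(✓)  1011(✓)  1100(✓)  1101(✓)  1111(✓)
size-2^1 implicants → -100  -111  1-00(✓)  1-01(✓)  1-11(✓)  10-1(✓)  100-(✓)  11-1(✓)  110-(✓)
size-2^2 implicants → 1--1  1-0-
Unchecked terms (primes): -100, -111, 0010, 1--1, 1-0-
Minterm coverage:
  m2 ⊆ 0010 [E]
  m7 ⊆ -111 [E]
  m9 ⊆ 1--1,1-0-
  m11 ⊆ 1--1 [E]
  m12 ⊆ -100,1-0-
  m13 ⊆ 1--1,1-0-
  m15 ⊆ -111,1--1
E = {-111, 0010, 1--1}
Petrick residual → -100
Cover = bc'd' + bcd + a'b'cd' + ad  |cover|=4

4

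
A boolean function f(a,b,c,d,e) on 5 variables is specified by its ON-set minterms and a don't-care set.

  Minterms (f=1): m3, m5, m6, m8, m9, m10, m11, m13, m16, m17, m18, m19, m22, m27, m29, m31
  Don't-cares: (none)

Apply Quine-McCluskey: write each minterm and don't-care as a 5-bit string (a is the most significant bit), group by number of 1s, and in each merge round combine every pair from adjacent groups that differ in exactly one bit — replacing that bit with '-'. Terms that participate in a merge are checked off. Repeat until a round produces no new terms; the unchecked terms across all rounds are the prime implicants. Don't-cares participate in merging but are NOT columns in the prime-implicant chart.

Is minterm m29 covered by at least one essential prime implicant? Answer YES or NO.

NO

[col 0] 00011*, 00101*, 00110*, 01000*, 01001*, 01010*, 01011*, 01101*, 10000*, 10001*, 10010*, 10011*, 10110*, 11011*, 11101*, 11111*
[col 1] -0011*, -0110, -1011*, -1101, 0-011*, 0-101, 01-01, 010-0*, 010-1*, 0100-*, 0101-*, 1-011*, 10-10, 100-0*, 100-1*, 1000-*, 1001-*, 11-11, 111-1
[col 2] --011, 010--, 100--
Prime implicants: --011, -0110, -1101, 0-101, 01-01, 010--, 10-10, 100--, 11-11, 111-1
PI chart (minterm → PIs covering it):
  3 | --011  (sole → essential)
  5 | 0-101  (sole → essential)
  6 | -0110  (sole → essential)
  8 | 010--  (sole → essential)
  9 | 01-01,010--
  10 | 010--  (sole → essential)
  11 | --011,010--
  13 | -1101,0-101,01-01
  16 | 100--  (sole → essential)
  17 | 100--  (sole → essential)
  18 | 10-10,100--
  19 | --011,100--
  22 | -0110,10-10
  27 | --011,11-11
  29 | -1101,111-1
  31 | 11-11,111-1
Essential prime implicants: --011, -0110, 0-101, 010--, 100--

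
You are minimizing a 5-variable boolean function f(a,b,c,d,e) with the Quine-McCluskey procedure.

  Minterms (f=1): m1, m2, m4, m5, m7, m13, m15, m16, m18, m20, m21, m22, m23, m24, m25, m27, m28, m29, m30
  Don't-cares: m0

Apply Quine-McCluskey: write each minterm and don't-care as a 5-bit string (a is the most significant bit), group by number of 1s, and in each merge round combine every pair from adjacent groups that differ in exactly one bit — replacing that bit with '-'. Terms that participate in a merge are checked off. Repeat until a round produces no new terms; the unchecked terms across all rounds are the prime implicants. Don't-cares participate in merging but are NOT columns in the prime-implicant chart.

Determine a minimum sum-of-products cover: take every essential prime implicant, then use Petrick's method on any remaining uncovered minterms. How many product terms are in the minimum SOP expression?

7

Round 0: 00000✓ 00001✓ 00010✓ 00100✓ 00101✓ 00111✓ 01101✓ 01111✓ 10000✓ 10010✓ 10100✓ 10101✓ 10110✓ 10111✓ 11000✓ 11001✓ 11011✓ 11100✓ 11101✓ 11110✓
Round 1: -0000✓ -0010✓ -0100✓ -0101✓ -0111✓ -1101✓ 0-101✓ 0-111✓ 00-00✓ 00-01✓ 000-0✓ 0000-✓ 001-1✓ 0010-✓ 011-1✓ 1-000✓ 1-100✓ 1-101✓ 1-110✓ 10-00✓ 10-10✓ 100-0✓ 101-0✓ 101-1✓ 1010-✓ 1011-✓ 11-00✓ 11-01✓ 110-1 1100-✓ 111-0✓ 1110-✓
Round 2: --101 -0-00 -00-0 -01-1 -010- 0-1-1 00-0- 1--00 1-1-0 1-10- 10--0 101-- 11-0-
PIs = {--101, -0-00, -00-0, -01-1, -010-, 0-1-1, 00-0-, 1--00, 1-1-0, 1-10-, 10--0, 101--, 11-0-, 110-1}
Coverage chart:
  m1: 00-0- ←essential
  m2: -00-0 ←essential
  m4: -0-00,-010-,00-0-
  m5: --101,-01-1,-010-,0-1-1,00-0-
  m7: -01-1,0-1-1
  m13: --101,0-1-1
  m15: 0-1-1 ←essential
  m16: -0-00,-00-0,1--00,10--0
  m18: -00-0,10--0
  m20: -0-00,-010-,1--00,1-1-0,1-10-,10--0,101--
  m21: --101,-01-1,-010-,1-10-,101--
  m22: 1-1-0,10--0,101--
  m23: -01-1,101--
  m24: 1--00,11-0-
  m25: 11-0-,110-1
  m27: 110-1 ←essential
  m28: 1--00,1-1-0,1-10-,11-0-
  m29: --101,1-10-,11-0-
  m30: 1-1-0 ←essential
Essential: -00-0, 0-1-1, 00-0-, 1-1-0, 110-1
Petrick residual → -01-1, 11-0-
Min cover (7 terms): b'c'e' + b'ce + a'ce + a'b'd' + ace' + abd' + abc'e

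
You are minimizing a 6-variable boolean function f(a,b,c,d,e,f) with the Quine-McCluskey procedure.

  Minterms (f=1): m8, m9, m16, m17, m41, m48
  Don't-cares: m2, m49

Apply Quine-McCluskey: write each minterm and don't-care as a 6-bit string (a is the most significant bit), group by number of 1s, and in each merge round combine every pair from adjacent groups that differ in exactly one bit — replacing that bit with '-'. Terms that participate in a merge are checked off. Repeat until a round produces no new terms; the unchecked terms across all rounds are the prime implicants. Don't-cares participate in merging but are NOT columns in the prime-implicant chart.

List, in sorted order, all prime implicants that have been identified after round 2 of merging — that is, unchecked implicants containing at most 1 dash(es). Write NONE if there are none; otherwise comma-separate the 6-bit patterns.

[col 0] 000010, 001000*, 001001*, 010000*, 010001*, 101001*, 110000*, 110001*
[col 1] -01001, -10000*, -10001*, 00100-, 01000-*, 11000-*
[col 2] -1000-
Prime implicants: -01001, -1000-, 000010, 00100-

-01001, 000010, 00100-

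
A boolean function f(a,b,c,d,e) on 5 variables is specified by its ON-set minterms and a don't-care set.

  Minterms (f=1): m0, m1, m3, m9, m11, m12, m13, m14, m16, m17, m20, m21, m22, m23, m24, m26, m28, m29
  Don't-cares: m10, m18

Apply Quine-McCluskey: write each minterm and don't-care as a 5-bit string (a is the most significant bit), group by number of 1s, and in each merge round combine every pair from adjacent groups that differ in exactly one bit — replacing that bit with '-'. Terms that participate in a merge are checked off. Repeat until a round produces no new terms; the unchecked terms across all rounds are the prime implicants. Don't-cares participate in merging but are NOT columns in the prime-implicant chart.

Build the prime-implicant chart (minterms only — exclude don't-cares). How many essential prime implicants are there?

size-2^0 implicants → 00000(✓)  00001(✓)  00011(✓)  01001(✓)  01010(✓)  01011(✓)  01100(✓)  01101(✓)  01110(✓)  10000(✓)  10001(✓)  10010(✓)  10100(✓)  10101(✓)  10110(✓)  10111(✓)  11000(✓)  11010(✓)  11100(✓)  11101(✓)
size-2^1 implicants → -0000(✓)  -0001(✓)  -1010  -1100(✓)  -1101(✓)  0-001(✓)  0-011(✓)  000-1(✓)  0000-(✓)  01-01  01-10  010-1(✓)  0101-  011-0  0110-(✓)  1-000(✓)  1-010(✓)  1-100(✓)  1-101(✓)  10-00(✓)  10-01(✓)  10-10(✓)  100-0(✓)  1000-(✓)  101-0(✓)  101-1(✓)  1010-(✓)  1011-(✓)  11-00(✓)  110-0(✓)  1110-(✓)
size-2^2 implicants → -000-  -110-  0-0-1  1--00  1-0-0  1-10-  10--0  10-0-  101--
Unchecked terms (primes): -000-, -1010, -110-, 0-0-1, 01-01, 01-10, 0101-, 011-0, 1--00, 1-0-0, 1-10-, 10--0, 10-0-, 101--
Minterm coverage:
  m0 ⊆ -000- [E]
  m1 ⊆ -000-,0-0-1
  m3 ⊆ 0-0-1 [E]
  m9 ⊆ 0-0-1,01-01
  m11 ⊆ 0-0-1,0101-
  m12 ⊆ -110-,011-0
  m13 ⊆ -110-,01-01
  m14 ⊆ 01-10,011-0
  m16 ⊆ -000-,1--00,1-0-0,10--0,10-0-
  m17 ⊆ -000-,10-0-
  m20 ⊆ 1--00,1-10-,10--0,10-0-,101--
  m21 ⊆ 1-10-,10-0-,101--
  m22 ⊆ 10--0,101--
  m23 ⊆ 101-- [E]
  m24 ⊆ 1--00,1-0-0
  m26 ⊆ -1010,1-0-0
  m28 ⊆ -110-,1--00,1-10-
  m29 ⊆ -110-,1-10-
E = {-000-, 0-0-1, 101--}

3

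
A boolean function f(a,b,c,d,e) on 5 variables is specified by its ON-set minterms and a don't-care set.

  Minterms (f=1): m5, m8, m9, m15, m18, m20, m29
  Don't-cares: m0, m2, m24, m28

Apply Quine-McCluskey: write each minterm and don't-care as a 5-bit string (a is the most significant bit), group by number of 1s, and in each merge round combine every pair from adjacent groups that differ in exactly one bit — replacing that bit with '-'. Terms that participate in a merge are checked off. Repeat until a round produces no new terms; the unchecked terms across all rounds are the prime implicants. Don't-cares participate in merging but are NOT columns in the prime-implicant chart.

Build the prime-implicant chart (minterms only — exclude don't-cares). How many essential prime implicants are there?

Round 0: 00000✓ 00010✓ 00101 01000✓ 01001✓ 01111 10010✓ 10100✓ 11000✓ 11100✓ 11101✓
Round 1: -0010 -1000 0-000 000-0 0100- 1-100 11-00 1110-
PIs = {-0010, -1000, 0-000, 000-0, 00101, 0100-, 01111, 1-100, 11-00, 1110-}
Coverage chart:
  m5: 00101 ←essential
  m8: -1000,0-000,0100-
  m9: 0100- ←essential
  m15: 01111 ←essential
  m18: -0010 ←essential
  m20: 1-100 ←essential
  m29: 1110- ←essential
Essential: -0010, 00101, 0100-, 01111, 1-100, 1110-

6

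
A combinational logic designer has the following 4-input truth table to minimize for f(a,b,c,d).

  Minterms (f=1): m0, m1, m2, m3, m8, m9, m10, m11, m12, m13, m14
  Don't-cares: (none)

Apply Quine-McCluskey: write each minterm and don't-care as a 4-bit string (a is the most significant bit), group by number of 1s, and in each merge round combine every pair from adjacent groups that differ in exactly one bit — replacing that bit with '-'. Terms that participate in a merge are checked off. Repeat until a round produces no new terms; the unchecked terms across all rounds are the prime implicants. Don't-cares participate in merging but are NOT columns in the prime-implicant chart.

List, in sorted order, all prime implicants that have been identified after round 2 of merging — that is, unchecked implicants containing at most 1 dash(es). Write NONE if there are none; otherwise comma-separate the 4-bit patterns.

NONE

Round 0: 0000✓ 0001✓ 0010✓ 0011✓ 1000✓ 1001✓ 1010✓ 1011✓ 1100✓ 1101✓ 1110✓
Round 1: -000✓ -001✓ -010✓ -011✓ 00-0✓ 00-1✓ 000-✓ 001-✓ 1-00✓ 1-01✓ 1-10✓ 10-0✓ 10-1✓ 100-✓ 101-✓ 11-0✓ 110-✓
Round 2: -0-0✓ -0-1✓ -00-✓ -01-✓ 00--✓ 1--0 1-0- 10--✓
Round 3: -0--
PIs = {-0--, 1--0, 1-0-}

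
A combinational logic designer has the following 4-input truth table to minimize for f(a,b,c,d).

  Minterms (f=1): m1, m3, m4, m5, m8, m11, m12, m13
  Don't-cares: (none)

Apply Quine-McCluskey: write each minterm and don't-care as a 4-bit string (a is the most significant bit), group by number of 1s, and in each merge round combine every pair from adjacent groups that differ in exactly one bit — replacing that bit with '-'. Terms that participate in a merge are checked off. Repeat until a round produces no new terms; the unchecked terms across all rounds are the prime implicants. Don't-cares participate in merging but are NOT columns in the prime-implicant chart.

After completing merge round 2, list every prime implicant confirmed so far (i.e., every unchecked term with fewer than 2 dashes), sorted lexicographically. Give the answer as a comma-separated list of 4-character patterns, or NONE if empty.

Round 0: 0001✓ 0011✓ 0100✓ 0101✓ 1000✓ 1011✓ 1100✓ 1101✓
Round 1: -011 -100✓ -101✓ 0-01 00-1 010-✓ 1-00 110-✓
Round 2: -10-
PIs = {-011, -10-, 0-01, 00-1, 1-00}

-011, 0-01, 00-1, 1-00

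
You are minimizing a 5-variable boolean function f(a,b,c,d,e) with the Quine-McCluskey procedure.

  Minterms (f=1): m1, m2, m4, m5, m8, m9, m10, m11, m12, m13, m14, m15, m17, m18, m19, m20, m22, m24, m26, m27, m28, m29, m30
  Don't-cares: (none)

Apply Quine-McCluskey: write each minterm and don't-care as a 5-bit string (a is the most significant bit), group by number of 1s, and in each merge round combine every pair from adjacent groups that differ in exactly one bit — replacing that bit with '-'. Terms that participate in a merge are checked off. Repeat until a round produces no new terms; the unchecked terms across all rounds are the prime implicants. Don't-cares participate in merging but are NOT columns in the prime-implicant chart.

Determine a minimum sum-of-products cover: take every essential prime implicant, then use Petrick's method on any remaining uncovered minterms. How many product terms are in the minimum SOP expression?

size-2^0 implicants → 00001(✓)  00010(✓)  00100(✓)  00101(✓)  01000(✓)  01001(✓)  01010(✓)  01011(✓)  01100(✓)  01101(✓)  01110(✓)  01111(✓)  10001(✓)  10010(✓)  10011(✓)  10100(✓)  10110(✓)  11000(✓)  11010(✓)  11011(✓)  11100(✓)  11101(✓)  11110(✓)
size-2^1 implicants → -0001  -0010(✓)  -0100(✓)  -1000(✓)  -1010(✓)  -1011(✓)  -1100(✓)  -1101(✓)  -1110(✓)  0-001(✓)  0-010(✓)  0-100(✓)  0-101(✓)  00-01(✓)  0010-(✓)  01-00(✓)  01-01(✓)  01-10(✓)  01-11(✓)  010-0(✓)  010-1(✓)  0100-(✓)  0101-(✓)  011-0(✓)  011-1(✓)  0110-(✓)  0111-(✓)  1-010(✓)  1-011(✓)  1-100(✓)  1-110(✓)  10-10(✓)  100-1  1001-(✓)  101-0(✓)  11-00(✓)  11-10(✓)  110-0(✓)  1101-(✓)  111-0(✓)  1110-(✓)
size-2^2 implicants → --010  --100  -1-00(✓)  -1-10(✓)  -10-0(✓)  -101-  -11-0(✓)  -110-  0--01  0-10-  01--0(✓)  01--1(✓)  01-0-(✓)  01-1-(✓)  010--(✓)  011--(✓)  1--10  1-01-  1-1-0  11--0(✓)
size-2^3 implicants → -1--0  01---
Unchecked terms (primes): --010, --100, -0001, -1--0, -101-, -110-, 0--01, 0-10-, 01---, 1--10, 1-01-, 1-1-0, 100-1
Minterm coverage:
  m1 ⊆ -0001,0--01
  m2 ⊆ --010 [E]
  m4 ⊆ --100,0-10-
  m5 ⊆ 0--01,0-10-
  m8 ⊆ -1--0,01---
  m9 ⊆ 0--01,01---
  m10 ⊆ --010,-1--0,-101-,01---
  m11 ⊆ -101-,01---
  m12 ⊆ --100,-1--0,-110-,0-10-,01---
  m13 ⊆ -110-,0--01,0-10-,01---
  m14 ⊆ -1--0,01---
  m15 ⊆ 01--- [E]
  m17 ⊆ -0001,100-1
  m18 ⊆ --010,1--10,1-01-
  m19 ⊆ 1-01-,100-1
  m20 ⊆ --100,1-1-0
  m22 ⊆ 1--10,1-1-0
  m24 ⊆ -1--0 [E]
  m26 ⊆ --010,-1--0,-101-,1--10,1-01-
  m27 ⊆ -101-,1-01-
  m28 ⊆ --100,-1--0,-110-,1-1-0
  m29 ⊆ -110- [E]
  m30 ⊆ -1--0,1--10,1-1-0
E = {--010, -1--0, -110-, 01---}
Petrick residual → -0001, 0-10-, 1-01-, 1-1-0
Cover = c'de' + b'c'd'e + be' + bcd' + a'cd' + a'b + ac'd + ace'  |cover|=8

8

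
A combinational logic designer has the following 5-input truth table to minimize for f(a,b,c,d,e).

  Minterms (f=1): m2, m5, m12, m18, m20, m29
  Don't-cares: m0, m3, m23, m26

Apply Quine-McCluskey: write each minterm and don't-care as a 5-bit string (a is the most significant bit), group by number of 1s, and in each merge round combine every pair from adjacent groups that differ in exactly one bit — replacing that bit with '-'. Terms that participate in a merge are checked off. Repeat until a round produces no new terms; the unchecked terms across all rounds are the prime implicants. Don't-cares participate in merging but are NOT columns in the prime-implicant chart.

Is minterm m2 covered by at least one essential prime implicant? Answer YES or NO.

Round 0: 00000✓ 00010✓ 00011✓ 00101 01100 10010✓ 10100 10111 11010✓ 11101
Round 1: -0010 000-0 0001- 1-010
PIs = {-0010, 000-0, 0001-, 00101, 01100, 1-010, 10100, 10111, 11101}
Coverage chart:
  m2: -0010,000-0,0001-
  m5: 00101 ←essential
  m12: 01100 ←essential
  m18: -0010,1-010
  m20: 10100 ←essential
  m29: 11101 ←essential
Essential: 00101, 01100, 10100, 11101

NO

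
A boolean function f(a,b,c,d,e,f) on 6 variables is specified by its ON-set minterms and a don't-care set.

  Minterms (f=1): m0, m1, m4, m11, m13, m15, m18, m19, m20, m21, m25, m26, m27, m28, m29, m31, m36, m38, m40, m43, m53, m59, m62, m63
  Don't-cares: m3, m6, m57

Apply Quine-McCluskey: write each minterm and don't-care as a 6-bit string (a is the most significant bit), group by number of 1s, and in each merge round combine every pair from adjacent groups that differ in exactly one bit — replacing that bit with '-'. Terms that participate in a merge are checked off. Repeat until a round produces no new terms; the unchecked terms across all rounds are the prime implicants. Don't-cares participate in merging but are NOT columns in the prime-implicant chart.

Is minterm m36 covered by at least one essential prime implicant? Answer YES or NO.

YES

Round 0: 000000✓ 000001✓ 000011✓ 000100✓ 000110✓ 001011✓ 001101✓ 001111✓ 010010✓ 010011✓ 010100✓ 010101✓ 011001✓ 011010✓ 011011✓ 011100✓ 011101✓ 011111✓ 100100✓ 100110✓ 101000 101011✓ 110101✓ 111001✓ 111011✓ 111110✓ 111111✓
Round 1: -00100✓ -00110✓ -01011✓ -10101 -11001✓ -11011✓ -11111✓ 0-0011✓ 0-0100 0-1011✓ 0-1101✓ 0-1111✓ 00-011✓ 000-00 0000-1 00000- 0001-0✓ 001-11✓ 0011-1✓ 01-010✓ 01-011✓ 01-100✓ 01-101✓ 01001-✓ 01010-✓ 011-01✓ 011-11✓ 0110-1✓ 01101-✓ 0111-1✓ 01110-✓ 1-1011✓ 1001-0✓ 111-11✓ 1110-1✓ 11111-
Round 2: --1011 -001-0 -11-11 -110-1 0--011 0-1-11 0-11-1 01-01- 01-10- 011--1
PIs = {--1011, -001-0, -10101, -11-11, -110-1, 0--011, 0-0100, 0-1-11, 0-11-1, 000-00, 0000-1, 00000-, 01-01-, 01-10-, 011--1, 101000, 11111-}
Coverage chart:
  m0: 000-00,00000-
  m1: 0000-1,00000-
  m4: -001-0,0-0100,000-00
  m11: --1011,0--011,0-1-11
  m13: 0-11-1 ←essential
  m15: 0-1-11,0-11-1
  m18: 01-01- ←essential
  m19: 0--011,01-01-
  m20: 0-0100,01-10-
  m21: -10101,01-10-
  m25: -110-1,011--1
  m26: 01-01- ←essential
  m27: --1011,-11-11,-110-1,0--011,0-1-11,01-01-,011--1
  m28: 01-10- ←essential
  m29: 0-11-1,01-10-,011--1
  m31: -11-11,0-1-11,0-11-1,011--1
  m36: -001-0 ←essential
  m38: -001-0 ←essential
  m40: 101000 ←essential
  m43: --1011 ←essential
  m53: -10101 ←essential
  m59: --1011,-11-11,-110-1
  m62: 11111- ←essential
  m63: -11-11,11111-
Essential: --1011, -001-0, -10101, 0-11-1, 01-01-, 01-10-, 101000, 11111-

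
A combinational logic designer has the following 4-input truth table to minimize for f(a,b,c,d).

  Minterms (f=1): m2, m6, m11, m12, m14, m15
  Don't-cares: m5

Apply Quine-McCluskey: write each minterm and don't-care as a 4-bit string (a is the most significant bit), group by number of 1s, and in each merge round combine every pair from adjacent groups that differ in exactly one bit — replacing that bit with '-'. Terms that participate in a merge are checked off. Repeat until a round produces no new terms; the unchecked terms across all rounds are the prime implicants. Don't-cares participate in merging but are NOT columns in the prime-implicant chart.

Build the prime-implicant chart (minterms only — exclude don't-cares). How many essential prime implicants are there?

3

[col 0] 0010*, 0101, 0110*, 1011*, 1100*, 1110*, 1111*
[col 1] -110, 0-10, 1-11, 11-0, 111-
Prime implicants: -110, 0-10, 0101, 1-11, 11-0, 111-
PI chart (minterm → PIs covering it):
  2 | 0-10  (sole → essential)
  6 | -110,0-10
  11 | 1-11  (sole → essential)
  12 | 11-0  (sole → essential)
  14 | -110,11-0,111-
  15 | 1-11,111-
Essential prime implicants: 0-10, 1-11, 11-0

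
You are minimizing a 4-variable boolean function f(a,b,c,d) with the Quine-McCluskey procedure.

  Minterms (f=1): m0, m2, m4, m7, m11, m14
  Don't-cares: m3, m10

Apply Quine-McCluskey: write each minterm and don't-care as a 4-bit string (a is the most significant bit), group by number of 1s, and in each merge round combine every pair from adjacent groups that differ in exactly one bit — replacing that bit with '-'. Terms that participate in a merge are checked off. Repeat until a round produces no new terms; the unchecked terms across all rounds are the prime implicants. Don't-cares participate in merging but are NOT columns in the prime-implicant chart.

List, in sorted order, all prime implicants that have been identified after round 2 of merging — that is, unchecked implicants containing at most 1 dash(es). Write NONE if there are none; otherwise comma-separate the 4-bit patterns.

0-00, 0-11, 00-0, 1-10

Round 0: 0000✓ 0010✓ 0011✓ 0100✓ 0111✓ 1010✓ 1011✓ 1110✓
Round 1: -010✓ -011✓ 0-00 0-11 00-0 001-✓ 1-10 101-✓
Round 2: -01-
PIs = {-01-, 0-00, 0-11, 00-0, 1-10}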